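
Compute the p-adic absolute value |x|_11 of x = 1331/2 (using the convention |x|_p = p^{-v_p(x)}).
|1331/2|_11 = 1/1331

Step 1 — compute v_11(x) by factoring powers of 11 out of the numerator and denominator: v_11(1331/2) = 3. Step 2 — apply |x|_p = p^{-v_p(x)} = 11^{-3} = 1/1331.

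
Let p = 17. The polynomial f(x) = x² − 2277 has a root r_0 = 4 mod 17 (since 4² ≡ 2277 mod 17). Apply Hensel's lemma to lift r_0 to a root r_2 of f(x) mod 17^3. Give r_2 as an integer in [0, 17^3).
r_2 = 3285 (mod 4913)

Hensel's recurrence: r_{i+1} = r_i − f(r_i)·(f′(r_i))^{-1} mod 17^{i+2}, with f′(x) = 2x. Iterate:
  r_0 = 4 (mod 17)
  r_1 = 106 (mod 289)
  r_2 = 3285 (mod 4913)
Final: r_2 = 3285, and one checks f(r_2) ≡ 0 mod 17^3.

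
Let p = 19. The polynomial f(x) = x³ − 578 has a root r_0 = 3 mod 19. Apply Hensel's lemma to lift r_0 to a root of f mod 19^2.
r_1 = 117 (mod 361)

Hensel: r_{i+1} = r_i − f(r_i)/f′(r_i) mod 19^{i+2}, where f′(x) = 3x². Iterate:
  r_0 = 3 (mod 19)
  r_1 = 117 (mod 361)
Final: r = 117 with f(r) ≡ 0 mod 19^2.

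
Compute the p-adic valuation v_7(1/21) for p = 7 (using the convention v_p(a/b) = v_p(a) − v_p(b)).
v_7(1/21) = -1

Factor powers of 7 from the numerator and denominator of the reduced fraction: 1 = 7^0 · 1 and 21 = 7^1 · 3. Apply v_p(a/b) = v_p(a) − v_p(b): v_7(1/21) = 0 − 1 = -1.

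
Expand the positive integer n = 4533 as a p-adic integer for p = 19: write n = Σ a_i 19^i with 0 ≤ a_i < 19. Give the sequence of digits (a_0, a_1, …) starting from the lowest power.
(a_0, a_1, …) = (11, 10, 12)

Repeated division by 19 gives the digits low-to-high: 4533 = 11 + 10·19^1 + 12·19^2. Digit sequence: (11, 10, 12).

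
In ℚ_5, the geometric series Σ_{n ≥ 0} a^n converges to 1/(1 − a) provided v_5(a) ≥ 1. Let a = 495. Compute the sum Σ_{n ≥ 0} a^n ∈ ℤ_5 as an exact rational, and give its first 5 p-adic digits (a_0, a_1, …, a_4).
Σ a^n = 1/(1 − a) = -1/494;  first 5 digits = (1, 4, 0, 3, 3)

v_5(a) = 1 ≥ 1, so the series converges in ℤ_5 to 1/(1 − a) = 1/(1 − 495) = -1/494. Expand this rational in ℤ_5: compute digits iteratively via d_i = x_i mod 5, x_{i+1} = (x_i − d_i)/5. The first 5 digits are (1, 4, 0, 3, 3).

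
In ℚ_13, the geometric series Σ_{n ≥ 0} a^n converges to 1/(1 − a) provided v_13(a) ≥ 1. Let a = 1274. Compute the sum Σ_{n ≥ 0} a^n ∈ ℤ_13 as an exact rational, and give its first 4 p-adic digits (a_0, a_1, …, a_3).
Σ a^n = 1/(1 − a) = -1/1273;  first 4 digits = (1, 7, 4, 3)

v_13(a) = 1 ≥ 1, so the series converges in ℤ_13 to 1/(1 − a) = 1/(1 − 1274) = -1/1273. Expand this rational in ℤ_13: compute digits iteratively via d_i = x_i mod 13, x_{i+1} = (x_i − d_i)/13. The first 4 digits are (1, 7, 4, 3).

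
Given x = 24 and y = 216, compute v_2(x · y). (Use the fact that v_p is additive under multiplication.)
v_2(5184) = 6

v_p(x) = 3 (factor: 24 = 2^3 · 3); v_p(y) = 3 (factor: 216 = 2^3 · 27). Additivity: v_p(xy) = v_p(x) + v_p(y) = 3 + 3 = 6. (Direct check: xy = 5184 = 2^6 · (81).)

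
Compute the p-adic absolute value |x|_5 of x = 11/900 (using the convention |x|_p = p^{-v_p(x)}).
|11/900|_5 = 25

Step 1 — compute v_5(x) by factoring powers of 5 out of the numerator and denominator: v_5(11/900) = -2. Step 2 — apply |x|_p = p^{-v_p(x)} = 5^{2} = 25.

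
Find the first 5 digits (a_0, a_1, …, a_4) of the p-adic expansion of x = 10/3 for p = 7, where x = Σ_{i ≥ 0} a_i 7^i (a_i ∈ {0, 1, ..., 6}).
(a_0, …, a_4) = (1, 5, 4, 4, 4)

v_7(10/3) = 0 (numerator and denominator both coprime to 7), so x ∈ ℤ_7^×. Compute digits iteratively via a_i = x_i mod 7, x_{i+1} = (x_i − a_i)/7, with x_0 = x:
  x_0 = 10/3;  a_0 = 1;  x_1 = (x_0 − 1)/7 = 1/3
  x_1 = 1/3;  a_1 = 5;  x_2 = (x_1 − 5)/7 = -2/3
  x_2 = -2/3;  a_2 = 4;  x_3 = (x_2 − 4)/7 = -2/3
  x_3 = -2/3;  a_3 = 4;  x_4 = (x_3 − 4)/7 = -2/3
  x_4 = -2/3;  a_4 = 4;  x_5 = (x_4 − 4)/7 = -2/3
Digits: (1, 5, 4, 4, 4).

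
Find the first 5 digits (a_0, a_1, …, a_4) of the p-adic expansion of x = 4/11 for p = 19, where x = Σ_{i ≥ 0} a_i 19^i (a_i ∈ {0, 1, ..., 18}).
(a_0, …, a_4) = (9, 3, 5, 17, 6)

v_19(4/11) = 0 (numerator and denominator both coprime to 19), so x ∈ ℤ_19^×. Compute digits iteratively via a_i = x_i mod 19, x_{i+1} = (x_i − a_i)/19, with x_0 = x:
  x_0 = 4/11;  a_0 = 9;  x_1 = (x_0 − 9)/19 = -5/11
  x_1 = -5/11;  a_1 = 3;  x_2 = (x_1 − 3)/19 = -2/11
  x_2 = -2/11;  a_2 = 5;  x_3 = (x_2 − 5)/19 = -3/11
  x_3 = -3/11;  a_3 = 17;  x_4 = (x_3 − 17)/19 = -10/11
  x_4 = -10/11;  a_4 = 6;  x_5 = (x_4 − 6)/19 = -4/11
Digits: (9, 3, 5, 17, 6).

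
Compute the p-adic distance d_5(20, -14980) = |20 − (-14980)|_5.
d_5(20, -14980) = 1/625

Step 1 — x − y = 20 − (-14980) = 15000. Step 2 — v_5(15000) = 4 (factor: 15000 = (5^4 · 24); the sign does not affect v_p). Step 3 — |x − y|_5 = 5^{-4} = 1/625.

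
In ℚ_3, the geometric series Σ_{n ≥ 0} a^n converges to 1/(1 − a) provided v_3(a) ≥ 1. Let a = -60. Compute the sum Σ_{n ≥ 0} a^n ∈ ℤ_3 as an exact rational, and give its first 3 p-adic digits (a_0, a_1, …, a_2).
Σ a^n = 1/(1 − a) = 1/61;  first 3 digits = (1, 1, 0)

v_3(a) = 1 ≥ 1, so the series converges in ℤ_3 to 1/(1 − a) = 1/(1 − (-60)) = 1/61. Expand this rational in ℤ_3: compute digits iteratively via d_i = x_i mod 3, x_{i+1} = (x_i − d_i)/3. The first 3 digits are (1, 1, 0).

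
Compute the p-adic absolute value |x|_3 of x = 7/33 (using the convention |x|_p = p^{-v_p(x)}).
|7/33|_3 = 3

Step 1 — compute v_3(x) by factoring powers of 3 out of the numerator and denominator: v_3(7/33) = -1. Step 2 — apply |x|_p = p^{-v_p(x)} = 3^{1} = 3.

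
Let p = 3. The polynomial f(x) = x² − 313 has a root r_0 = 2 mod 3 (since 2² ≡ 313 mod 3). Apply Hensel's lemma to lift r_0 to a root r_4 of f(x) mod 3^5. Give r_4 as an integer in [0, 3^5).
r_4 = 50 (mod 243)

Hensel's recurrence: r_{i+1} = r_i − f(r_i)·(f′(r_i))^{-1} mod 3^{i+2}, with f′(x) = 2x. Iterate:
  r_0 = 2 (mod 3)
  r_1 = 5 (mod 9)
  r_2 = 23 (mod 27)
  r_3 = 50 (mod 81)
  r_4 = 50 (mod 243)
Final: r_4 = 50, and one checks f(r_4) ≡ 0 mod 3^5.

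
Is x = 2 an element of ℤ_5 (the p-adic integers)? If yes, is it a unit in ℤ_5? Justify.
x ∈ ℤ_5^× (unit); v_5(x) = 0

ℤ_5 = {x ∈ ℚ_5 : v_5(x) ≥ 0} and ℤ_5^× = {x ∈ ℤ_5 : v_5(x) = 0}. Here v_5(2) = v_5(num) − v_5(den) = 0; compare against these criteria.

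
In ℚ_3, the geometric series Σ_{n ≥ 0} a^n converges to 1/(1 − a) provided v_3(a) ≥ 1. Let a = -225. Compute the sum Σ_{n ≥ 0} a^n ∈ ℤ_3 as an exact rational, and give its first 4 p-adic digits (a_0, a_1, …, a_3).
Σ a^n = 1/(1 − a) = 1/226;  first 4 digits = (1, 0, 2, 0)

v_3(a) = 2 ≥ 1, so the series converges in ℤ_3 to 1/(1 − a) = 1/(1 − (-225)) = 1/226. Expand this rational in ℤ_3: compute digits iteratively via d_i = x_i mod 3, x_{i+1} = (x_i − d_i)/3. The first 4 digits are (1, 0, 2, 0).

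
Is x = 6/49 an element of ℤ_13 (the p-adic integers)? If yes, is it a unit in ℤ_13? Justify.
x ∈ ℤ_13^× (unit); v_13(x) = 0

ℤ_13 = {x ∈ ℚ_13 : v_13(x) ≥ 0} and ℤ_13^× = {x ∈ ℤ_13 : v_13(x) = 0}. Here v_13(6/49) = v_13(num) − v_13(den) = 0; compare against these criteria.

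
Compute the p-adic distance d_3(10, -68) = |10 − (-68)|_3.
d_3(10, -68) = 1/3

Step 1 — x − y = 10 − (-68) = 78. Step 2 — v_3(78) = 1 (factor: 78 = (3^1 · 26); the sign does not affect v_p). Step 3 — |x − y|_3 = 3^{-1} = 1/3.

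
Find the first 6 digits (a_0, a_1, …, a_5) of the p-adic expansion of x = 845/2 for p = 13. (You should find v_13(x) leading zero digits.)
(a_0, …, a_5) = (0, 0, 9, 6, 6, 6)

v_13(845/2) = 2, so a_0 = ... = a_1 = 0. Factor out: x = 13^2 · u with u = 5/2 a unit in ℤ_13. Expand u iteratively via a_{v+i} = u_i mod 13, u_{i+1} = (u_i − a_{v+i})/13:
  u_0 = 5/2;  a_2 = 9;  u_1 = (u_0 − 9)/13 = -1/2
  u_1 = -1/2;  a_3 = 6;  u_2 = (u_1 − 6)/13 = -1/2
  u_2 = -1/2;  a_4 = 6;  u_3 = (u_2 − 6)/13 = -1/2
  u_3 = -1/2;  a_5 = 6;  u_4 = (u_3 − 6)/13 = -1/2
Digits: (0, 0, 9, 6, 6, 6).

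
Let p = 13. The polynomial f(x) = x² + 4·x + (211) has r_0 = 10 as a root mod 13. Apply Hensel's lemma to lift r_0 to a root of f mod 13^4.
r_3 = 25282 (mod 28561)

Hensel: r_{i+1} = r_i − f(r_i)·(f′(r_i))^{-1} mod 13^{i+2}, f′(x) = 2x + 4. Iterate:
  r_0 = 10 (mod 13)
  r_1 = 101 (mod 169)
  r_2 = 1115 (mod 2197)
  r_3 = 25282 (mod 28561)
Final: r = 25282 satisfies f(r) ≡ 0 mod 13^4.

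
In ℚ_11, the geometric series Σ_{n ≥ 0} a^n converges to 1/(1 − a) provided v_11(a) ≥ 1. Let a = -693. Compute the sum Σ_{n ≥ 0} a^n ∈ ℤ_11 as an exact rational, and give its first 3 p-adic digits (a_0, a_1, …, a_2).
Σ a^n = 1/(1 − a) = 1/694;  first 3 digits = (1, 3, 3)

v_11(a) = 1 ≥ 1, so the series converges in ℤ_11 to 1/(1 − a) = 1/(1 − (-693)) = 1/694. Expand this rational in ℤ_11: compute digits iteratively via d_i = x_i mod 11, x_{i+1} = (x_i − d_i)/11. The first 3 digits are (1, 3, 3).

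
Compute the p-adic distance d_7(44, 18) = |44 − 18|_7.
d_7(44, 18) = 1

Step 1 — x − y = 44 − 18 = 26. Step 2 — v_7(26) = 0 (factor: 26 = (7^0 · 26); the sign does not affect v_p). Step 3 — |x − y|_7 = 7^{0} = 1.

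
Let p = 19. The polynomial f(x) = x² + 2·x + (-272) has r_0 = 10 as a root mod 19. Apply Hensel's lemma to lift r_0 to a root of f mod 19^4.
r_3 = 32671 (mod 130321)

Hensel: r_{i+1} = r_i − f(r_i)·(f′(r_i))^{-1} mod 19^{i+2}, f′(x) = 2x + 2. Iterate:
  r_0 = 10 (mod 19)
  r_1 = 181 (mod 361)
  r_2 = 5235 (mod 6859)
  r_3 = 32671 (mod 130321)
Final: r = 32671 satisfies f(r) ≡ 0 mod 19^4.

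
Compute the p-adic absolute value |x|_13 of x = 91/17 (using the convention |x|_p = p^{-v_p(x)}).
|91/17|_13 = 1/13

Step 1 — compute v_13(x) by factoring powers of 13 out of the numerator and denominator: v_13(91/17) = 1. Step 2 — apply |x|_p = p^{-v_p(x)} = 13^{-1} = 1/13.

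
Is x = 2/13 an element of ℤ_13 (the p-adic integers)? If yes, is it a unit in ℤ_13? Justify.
x ∉ ℤ_13 (v_13(x) = -1 < 0)

ℤ_13 = {x ∈ ℚ_13 : v_13(x) ≥ 0} and ℤ_13^× = {x ∈ ℤ_13 : v_13(x) = 0}. Here v_13(2/13) = v_13(num) − v_13(den) = -1; compare against these criteria.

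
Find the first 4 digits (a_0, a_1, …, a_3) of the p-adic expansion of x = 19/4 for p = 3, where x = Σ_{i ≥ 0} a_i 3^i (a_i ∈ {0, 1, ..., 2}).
(a_0, …, a_3) = (1, 2, 2, 0)

v_3(19/4) = 0 (numerator and denominator both coprime to 3), so x ∈ ℤ_3^×. Compute digits iteratively via a_i = x_i mod 3, x_{i+1} = (x_i − a_i)/3, with x_0 = x:
  x_0 = 19/4;  a_0 = 1;  x_1 = (x_0 − 1)/3 = 5/4
  x_1 = 5/4;  a_1 = 2;  x_2 = (x_1 − 2)/3 = -1/4
  x_2 = -1/4;  a_2 = 2;  x_3 = (x_2 − 2)/3 = -3/4
  x_3 = -3/4;  a_3 = 0;  x_4 = (x_3 − 0)/3 = -1/4
Digits: (1, 2, 2, 0).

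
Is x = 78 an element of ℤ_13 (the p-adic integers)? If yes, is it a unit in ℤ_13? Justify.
x ∈ ℤ_13 but not a unit; v_13(x) = 1 > 0

ℤ_13 = {x ∈ ℚ_13 : v_13(x) ≥ 0} and ℤ_13^× = {x ∈ ℤ_13 : v_13(x) = 0}. Here v_13(78) = v_13(num) − v_13(den) = 1; compare against these criteria.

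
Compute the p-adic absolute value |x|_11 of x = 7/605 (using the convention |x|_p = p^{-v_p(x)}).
|7/605|_11 = 121

Step 1 — compute v_11(x) by factoring powers of 11 out of the numerator and denominator: v_11(7/605) = -2. Step 2 — apply |x|_p = p^{-v_p(x)} = 11^{2} = 121.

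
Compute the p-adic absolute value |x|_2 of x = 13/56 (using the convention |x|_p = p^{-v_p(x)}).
|13/56|_2 = 8

Step 1 — compute v_2(x) by factoring powers of 2 out of the numerator and denominator: v_2(13/56) = -3. Step 2 — apply |x|_p = p^{-v_p(x)} = 2^{3} = 8.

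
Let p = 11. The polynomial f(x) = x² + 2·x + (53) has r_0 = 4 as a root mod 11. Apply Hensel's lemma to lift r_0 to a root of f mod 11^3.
r_2 = 202 (mod 1331)

Hensel: r_{i+1} = r_i − f(r_i)·(f′(r_i))^{-1} mod 11^{i+2}, f′(x) = 2x + 2. Iterate:
  r_0 = 4 (mod 11)
  r_1 = 81 (mod 121)
  r_2 = 202 (mod 1331)
Final: r = 202 satisfies f(r) ≡ 0 mod 11^3.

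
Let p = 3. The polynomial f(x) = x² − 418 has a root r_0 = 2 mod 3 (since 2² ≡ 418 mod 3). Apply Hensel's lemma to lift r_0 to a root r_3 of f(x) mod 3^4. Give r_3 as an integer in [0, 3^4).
r_3 = 65 (mod 81)

Hensel's recurrence: r_{i+1} = r_i − f(r_i)·(f′(r_i))^{-1} mod 3^{i+2}, with f′(x) = 2x. Iterate:
  r_0 = 2 (mod 3)
  r_1 = 2 (mod 9)
  r_2 = 11 (mod 27)
  r_3 = 65 (mod 81)
Final: r_3 = 65, and one checks f(r_3) ≡ 0 mod 3^4.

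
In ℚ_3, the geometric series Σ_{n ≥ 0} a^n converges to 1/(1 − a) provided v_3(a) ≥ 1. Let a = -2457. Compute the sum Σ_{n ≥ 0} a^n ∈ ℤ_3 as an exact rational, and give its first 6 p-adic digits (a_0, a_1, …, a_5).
Σ a^n = 1/(1 − a) = 1/2458;  first 6 digits = (1, 0, 0, 2, 2, 1)

v_3(a) = 3 ≥ 1, so the series converges in ℤ_3 to 1/(1 − a) = 1/(1 − (-2457)) = 1/2458. Expand this rational in ℤ_3: compute digits iteratively via d_i = x_i mod 3, x_{i+1} = (x_i − d_i)/3. The first 6 digits are (1, 0, 0, 2, 2, 1).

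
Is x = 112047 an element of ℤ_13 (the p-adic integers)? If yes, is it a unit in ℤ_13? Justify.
x ∈ ℤ_13 but not a unit; v_13(x) = 3 > 0

ℤ_13 = {x ∈ ℚ_13 : v_13(x) ≥ 0} and ℤ_13^× = {x ∈ ℤ_13 : v_13(x) = 0}. Here v_13(112047) = v_13(num) − v_13(den) = 3; compare against these criteria.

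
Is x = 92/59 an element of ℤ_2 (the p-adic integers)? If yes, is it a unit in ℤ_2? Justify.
x ∈ ℤ_2 but not a unit; v_2(x) = 2 > 0

ℤ_2 = {x ∈ ℚ_2 : v_2(x) ≥ 0} and ℤ_2^× = {x ∈ ℤ_2 : v_2(x) = 0}. Here v_2(92/59) = v_2(num) − v_2(den) = 2; compare against these criteria.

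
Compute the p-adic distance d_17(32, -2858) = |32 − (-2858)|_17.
d_17(32, -2858) = 1/289

Step 1 — x − y = 32 − (-2858) = 2890. Step 2 — v_17(2890) = 2 (factor: 2890 = (17^2 · 10); the sign does not affect v_p). Step 3 — |x − y|_17 = 17^{-2} = 1/289.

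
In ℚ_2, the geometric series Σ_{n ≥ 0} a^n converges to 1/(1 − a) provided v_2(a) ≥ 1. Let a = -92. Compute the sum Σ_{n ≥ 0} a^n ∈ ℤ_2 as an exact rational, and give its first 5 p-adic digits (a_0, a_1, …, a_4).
Σ a^n = 1/(1 − a) = 1/93;  first 5 digits = (1, 0, 1, 0, 1)

v_2(a) = 2 ≥ 1, so the series converges in ℤ_2 to 1/(1 − a) = 1/(1 − (-92)) = 1/93. Expand this rational in ℤ_2: compute digits iteratively via d_i = x_i mod 2, x_{i+1} = (x_i − d_i)/2. The first 5 digits are (1, 0, 1, 0, 1).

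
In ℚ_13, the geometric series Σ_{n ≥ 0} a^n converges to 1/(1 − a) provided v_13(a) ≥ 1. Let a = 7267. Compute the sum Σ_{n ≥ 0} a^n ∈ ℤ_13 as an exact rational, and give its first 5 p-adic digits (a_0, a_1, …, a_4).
Σ a^n = 1/(1 − a) = -1/7266;  first 5 digits = (1, 0, 4, 3, 3)

v_13(a) = 2 ≥ 1, so the series converges in ℤ_13 to 1/(1 − a) = 1/(1 − 7267) = -1/7266. Expand this rational in ℤ_13: compute digits iteratively via d_i = x_i mod 13, x_{i+1} = (x_i − d_i)/13. The first 5 digits are (1, 0, 4, 3, 3).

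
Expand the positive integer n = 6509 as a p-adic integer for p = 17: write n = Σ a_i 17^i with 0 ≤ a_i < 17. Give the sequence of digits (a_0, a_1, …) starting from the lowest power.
(a_0, a_1, …) = (15, 8, 5, 1)

Repeated division by 17 gives the digits low-to-high: 6509 = 15 + 8·17^1 + 5·17^2 + 1·17^3. Digit sequence: (15, 8, 5, 1).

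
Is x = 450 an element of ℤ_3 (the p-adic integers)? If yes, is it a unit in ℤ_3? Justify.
x ∈ ℤ_3 but not a unit; v_3(x) = 2 > 0

ℤ_3 = {x ∈ ℚ_3 : v_3(x) ≥ 0} and ℤ_3^× = {x ∈ ℤ_3 : v_3(x) = 0}. Here v_3(450) = v_3(num) − v_3(den) = 2; compare against these criteria.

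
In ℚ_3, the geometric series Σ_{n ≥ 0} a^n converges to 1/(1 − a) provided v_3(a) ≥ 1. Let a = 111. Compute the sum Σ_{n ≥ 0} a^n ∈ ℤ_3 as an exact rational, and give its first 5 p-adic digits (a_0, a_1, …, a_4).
Σ a^n = 1/(1 − a) = -1/110;  first 5 digits = (1, 1, 1, 2, 1)

v_3(a) = 1 ≥ 1, so the series converges in ℤ_3 to 1/(1 − a) = 1/(1 − 111) = -1/110. Expand this rational in ℤ_3: compute digits iteratively via d_i = x_i mod 3, x_{i+1} = (x_i − d_i)/3. The first 5 digits are (1, 1, 1, 2, 1).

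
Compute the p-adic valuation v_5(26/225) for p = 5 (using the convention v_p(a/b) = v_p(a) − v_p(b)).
v_5(26/225) = -2

Factor powers of 5 from the numerator and denominator of the reduced fraction: 26 = 5^0 · 26 and 225 = 5^2 · 9. Apply v_p(a/b) = v_p(a) − v_p(b): v_5(26/225) = 0 − 2 = -2.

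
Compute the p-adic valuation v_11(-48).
v_11(-48) = 0

v_11(n) is the largest exponent k such that 11^k divides n. Factor out: -48 = -11^0 · 48. (Sign doesn't affect v_p.) So v_11(-48) = 0.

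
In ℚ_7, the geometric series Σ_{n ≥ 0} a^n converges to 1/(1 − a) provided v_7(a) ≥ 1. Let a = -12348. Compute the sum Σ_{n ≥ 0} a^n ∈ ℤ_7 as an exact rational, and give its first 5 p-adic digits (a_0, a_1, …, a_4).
Σ a^n = 1/(1 − a) = 1/12349;  first 5 digits = (1, 0, 0, 6, 1)

v_7(a) = 3 ≥ 1, so the series converges in ℤ_7 to 1/(1 − a) = 1/(1 − (-12348)) = 1/12349. Expand this rational in ℤ_7: compute digits iteratively via d_i = x_i mod 7, x_{i+1} = (x_i − d_i)/7. The first 5 digits are (1, 0, 0, 6, 1).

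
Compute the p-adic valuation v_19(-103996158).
v_19(-103996158) = 5

v_19(n) is the largest exponent k such that 19^k divides n. Factor out: -103996158 = -19^5 · 42. (Sign doesn't affect v_p.) So v_19(-103996158) = 5.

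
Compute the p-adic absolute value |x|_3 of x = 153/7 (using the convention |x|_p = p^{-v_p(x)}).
|153/7|_3 = 1/9

Step 1 — compute v_3(x) by factoring powers of 3 out of the numerator and denominator: v_3(153/7) = 2. Step 2 — apply |x|_p = p^{-v_p(x)} = 3^{-2} = 1/9.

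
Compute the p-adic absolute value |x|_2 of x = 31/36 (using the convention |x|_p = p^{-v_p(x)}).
|31/36|_2 = 4

Step 1 — compute v_2(x) by factoring powers of 2 out of the numerator and denominator: v_2(31/36) = -2. Step 2 — apply |x|_p = p^{-v_p(x)} = 2^{2} = 4.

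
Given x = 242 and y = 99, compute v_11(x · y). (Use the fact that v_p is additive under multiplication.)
v_11(23958) = 3

v_p(x) = 2 (factor: 242 = 11^2 · 2); v_p(y) = 1 (factor: 99 = 11^1 · 9). Additivity: v_p(xy) = v_p(x) + v_p(y) = 2 + 1 = 3. (Direct check: xy = 23958 = 11^3 · (18).)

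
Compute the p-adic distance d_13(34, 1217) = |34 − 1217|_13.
d_13(34, 1217) = 1/169

Step 1 — x − y = 34 − 1217 = -1183. Step 2 — v_13(-1183) = 2 (factor: -1183 = −(13^2 · 7); the sign does not affect v_p). Step 3 — |x − y|_13 = 13^{-2} = 1/169.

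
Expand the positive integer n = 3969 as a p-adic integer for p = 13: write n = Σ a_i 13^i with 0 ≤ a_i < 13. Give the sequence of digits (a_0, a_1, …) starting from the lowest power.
(a_0, a_1, …) = (4, 6, 10, 1)

Repeated division by 13 gives the digits low-to-high: 3969 = 4 + 6·13^1 + 10·13^2 + 1·13^3. Digit sequence: (4, 6, 10, 1).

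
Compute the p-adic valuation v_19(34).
v_19(34) = 0

v_19(n) is the largest exponent k such that 19^k divides n. Factor out: 34 = 19^0 · 34. (Sign doesn't affect v_p.) So v_19(34) = 0.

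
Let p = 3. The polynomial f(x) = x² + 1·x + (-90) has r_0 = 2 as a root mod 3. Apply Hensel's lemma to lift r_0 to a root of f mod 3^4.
r_3 = 71 (mod 81)

Hensel: r_{i+1} = r_i − f(r_i)·(f′(r_i))^{-1} mod 3^{i+2}, f′(x) = 2x + 1. Iterate:
  r_0 = 2 (mod 3)
  r_1 = 8 (mod 9)
  r_2 = 17 (mod 27)
  r_3 = 71 (mod 81)
Final: r = 71 satisfies f(r) ≡ 0 mod 3^4.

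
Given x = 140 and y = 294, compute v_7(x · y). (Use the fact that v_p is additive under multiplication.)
v_7(41160) = 3

v_p(x) = 1 (factor: 140 = 7^1 · 20); v_p(y) = 2 (factor: 294 = 7^2 · 6). Additivity: v_p(xy) = v_p(x) + v_p(y) = 1 + 2 = 3. (Direct check: xy = 41160 = 7^3 · (120).)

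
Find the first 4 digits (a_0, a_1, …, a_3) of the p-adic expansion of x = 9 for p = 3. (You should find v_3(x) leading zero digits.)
(a_0, …, a_3) = (0, 0, 1, 0)

v_3(9) = 2, so a_0 = ... = a_1 = 0. Factor out: x = 3^2 · u with u = 1 a unit in ℤ_3. Expand u iteratively via a_{v+i} = u_i mod 3, u_{i+1} = (u_i − a_{v+i})/3:
  u_0 = 1;  a_2 = 1;  u_1 = (u_0 − 1)/3 = 0
  u_1 = 0;  a_3 = 0;  u_2 = (u_1 − 0)/3 = 0
Digits: (0, 0, 1, 0).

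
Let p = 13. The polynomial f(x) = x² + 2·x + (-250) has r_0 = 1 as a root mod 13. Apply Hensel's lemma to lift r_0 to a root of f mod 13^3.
r_2 = 105 (mod 2197)

Hensel: r_{i+1} = r_i − f(r_i)·(f′(r_i))^{-1} mod 13^{i+2}, f′(x) = 2x + 2. Iterate:
  r_0 = 1 (mod 13)
  r_1 = 105 (mod 169)
  r_2 = 105 (mod 2197)
Final: r = 105 satisfies f(r) ≡ 0 mod 13^3.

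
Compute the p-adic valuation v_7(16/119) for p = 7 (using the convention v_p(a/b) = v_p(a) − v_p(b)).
v_7(16/119) = -1

Factor powers of 7 from the numerator and denominator of the reduced fraction: 16 = 7^0 · 16 and 119 = 7^1 · 17. Apply v_p(a/b) = v_p(a) − v_p(b): v_7(16/119) = 0 − 1 = -1.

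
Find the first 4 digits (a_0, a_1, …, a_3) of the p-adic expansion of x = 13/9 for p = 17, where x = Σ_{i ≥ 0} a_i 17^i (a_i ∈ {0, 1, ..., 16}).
(a_0, …, a_3) = (9, 9, 7, 9)

v_17(13/9) = 0 (numerator and denominator both coprime to 17), so x ∈ ℤ_17^×. Compute digits iteratively via a_i = x_i mod 17, x_{i+1} = (x_i − a_i)/17, with x_0 = x:
  x_0 = 13/9;  a_0 = 9;  x_1 = (x_0 − 9)/17 = -4/9
  x_1 = -4/9;  a_1 = 9;  x_2 = (x_1 − 9)/17 = -5/9
  x_2 = -5/9;  a_2 = 7;  x_3 = (x_2 − 7)/17 = -4/9
  x_3 = -4/9;  a_3 = 9;  x_4 = (x_3 − 9)/17 = -5/9
Digits: (9, 9, 7, 9).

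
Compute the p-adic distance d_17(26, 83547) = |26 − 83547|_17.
d_17(26, 83547) = 1/83521

Step 1 — x − y = 26 − 83547 = -83521. Step 2 — v_17(-83521) = 4 (factor: -83521 = −(17^4 · 1); the sign does not affect v_p). Step 3 — |x − y|_17 = 17^{-4} = 1/83521.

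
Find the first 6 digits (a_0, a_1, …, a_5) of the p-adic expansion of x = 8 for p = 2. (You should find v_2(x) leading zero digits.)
(a_0, …, a_5) = (0, 0, 0, 1, 0, 0)

v_2(8) = 3, so a_0 = ... = a_2 = 0. Factor out: x = 2^3 · u with u = 1 a unit in ℤ_2. Expand u iteratively via a_{v+i} = u_i mod 2, u_{i+1} = (u_i − a_{v+i})/2:
  u_0 = 1;  a_3 = 1;  u_1 = (u_0 − 1)/2 = 0
  u_1 = 0;  a_4 = 0;  u_2 = (u_1 − 0)/2 = 0
  u_2 = 0;  a_5 = 0;  u_3 = (u_2 − 0)/2 = 0
Digits: (0, 0, 0, 1, 0, 0).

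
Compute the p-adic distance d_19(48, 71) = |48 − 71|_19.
d_19(48, 71) = 1

Step 1 — x − y = 48 − 71 = -23. Step 2 — v_19(-23) = 0 (factor: -23 = −(19^0 · 23); the sign does not affect v_p). Step 3 — |x − y|_19 = 19^{0} = 1.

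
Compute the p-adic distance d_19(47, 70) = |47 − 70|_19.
d_19(47, 70) = 1

Step 1 — x − y = 47 − 70 = -23. Step 2 — v_19(-23) = 0 (factor: -23 = −(19^0 · 23); the sign does not affect v_p). Step 3 — |x − y|_19 = 19^{0} = 1.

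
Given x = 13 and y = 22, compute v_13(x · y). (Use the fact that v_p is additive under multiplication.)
v_13(286) = 1

v_p(x) = 1 (factor: 13 = 13^1 · 1); v_p(y) = 0 (factor: 22 = 13^0 · 22). Additivity: v_p(xy) = v_p(x) + v_p(y) = 1 + 0 = 1. (Direct check: xy = 286 = 13^1 · (22).)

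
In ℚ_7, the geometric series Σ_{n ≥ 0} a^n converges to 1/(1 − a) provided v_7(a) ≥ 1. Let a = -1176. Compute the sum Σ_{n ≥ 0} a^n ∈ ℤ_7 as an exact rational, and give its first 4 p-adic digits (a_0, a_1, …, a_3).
Σ a^n = 1/(1 − a) = 1/1177;  first 4 digits = (1, 0, 4, 3)

v_7(a) = 2 ≥ 1, so the series converges in ℤ_7 to 1/(1 − a) = 1/(1 − (-1176)) = 1/1177. Expand this rational in ℤ_7: compute digits iteratively via d_i = x_i mod 7, x_{i+1} = (x_i − d_i)/7. The first 4 digits are (1, 0, 4, 3).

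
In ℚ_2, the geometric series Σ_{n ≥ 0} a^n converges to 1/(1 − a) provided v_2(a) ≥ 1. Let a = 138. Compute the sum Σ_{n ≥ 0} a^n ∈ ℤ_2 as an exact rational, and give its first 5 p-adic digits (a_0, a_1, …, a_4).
Σ a^n = 1/(1 − a) = -1/137;  first 5 digits = (1, 1, 1, 0, 0)

v_2(a) = 1 ≥ 1, so the series converges in ℤ_2 to 1/(1 − a) = 1/(1 − 138) = -1/137. Expand this rational in ℤ_2: compute digits iteratively via d_i = x_i mod 2, x_{i+1} = (x_i − d_i)/2. The first 5 digits are (1, 1, 1, 0, 0).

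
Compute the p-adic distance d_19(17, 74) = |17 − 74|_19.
d_19(17, 74) = 1/19

Step 1 — x − y = 17 − 74 = -57. Step 2 — v_19(-57) = 1 (factor: -57 = −(19^1 · 3); the sign does not affect v_p). Step 3 — |x − y|_19 = 19^{-1} = 1/19.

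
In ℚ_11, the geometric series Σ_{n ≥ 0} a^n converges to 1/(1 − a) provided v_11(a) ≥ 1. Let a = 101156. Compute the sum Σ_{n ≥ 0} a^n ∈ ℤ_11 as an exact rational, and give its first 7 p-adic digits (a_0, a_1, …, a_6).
Σ a^n = 1/(1 − a) = -1/101155;  first 7 digits = (1, 0, 0, 10, 6, 0, 1)

v_11(a) = 3 ≥ 1, so the series converges in ℤ_11 to 1/(1 − a) = 1/(1 − 101156) = -1/101155. Expand this rational in ℤ_11: compute digits iteratively via d_i = x_i mod 11, x_{i+1} = (x_i − d_i)/11. The first 7 digits are (1, 0, 0, 10, 6, 0, 1).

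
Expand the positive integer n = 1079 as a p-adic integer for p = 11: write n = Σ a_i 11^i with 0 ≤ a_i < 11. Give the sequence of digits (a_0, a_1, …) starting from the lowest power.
(a_0, a_1, …) = (1, 10, 8)

Repeated division by 11 gives the digits low-to-high: 1079 = 1 + 10·11^1 + 8·11^2. Digit sequence: (1, 10, 8).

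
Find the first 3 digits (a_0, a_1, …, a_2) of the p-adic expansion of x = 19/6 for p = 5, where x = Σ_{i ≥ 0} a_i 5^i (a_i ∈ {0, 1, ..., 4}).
(a_0, …, a_2) = (4, 4, 0)

v_5(19/6) = 0 (numerator and denominator both coprime to 5), so x ∈ ℤ_5^×. Compute digits iteratively via a_i = x_i mod 5, x_{i+1} = (x_i − a_i)/5, with x_0 = x:
  x_0 = 19/6;  a_0 = 4;  x_1 = (x_0 − 4)/5 = -1/6
  x_1 = -1/6;  a_1 = 4;  x_2 = (x_1 − 4)/5 = -5/6
  x_2 = -5/6;  a_2 = 0;  x_3 = (x_2 − 0)/5 = -1/6
Digits: (4, 4, 0).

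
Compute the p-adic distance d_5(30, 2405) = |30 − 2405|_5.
d_5(30, 2405) = 1/125

Step 1 — x − y = 30 − 2405 = -2375. Step 2 — v_5(-2375) = 3 (factor: -2375 = −(5^3 · 19); the sign does not affect v_p). Step 3 — |x − y|_5 = 5^{-3} = 1/125.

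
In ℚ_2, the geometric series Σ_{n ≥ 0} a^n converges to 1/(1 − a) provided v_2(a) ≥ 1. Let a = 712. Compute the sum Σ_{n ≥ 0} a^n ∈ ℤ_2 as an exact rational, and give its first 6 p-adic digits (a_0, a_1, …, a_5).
Σ a^n = 1/(1 − a) = -1/711;  first 6 digits = (1, 0, 0, 1, 0, 0)

v_2(a) = 3 ≥ 1, so the series converges in ℤ_2 to 1/(1 − a) = 1/(1 − 712) = -1/711. Expand this rational in ℤ_2: compute digits iteratively via d_i = x_i mod 2, x_{i+1} = (x_i − d_i)/2. The first 6 digits are (1, 0, 0, 1, 0, 0).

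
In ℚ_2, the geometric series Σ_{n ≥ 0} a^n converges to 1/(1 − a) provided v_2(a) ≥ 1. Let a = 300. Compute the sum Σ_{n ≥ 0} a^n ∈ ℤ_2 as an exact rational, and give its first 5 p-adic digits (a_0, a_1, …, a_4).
Σ a^n = 1/(1 − a) = -1/299;  first 5 digits = (1, 0, 1, 1, 1)

v_2(a) = 2 ≥ 1, so the series converges in ℤ_2 to 1/(1 − a) = 1/(1 − 300) = -1/299. Expand this rational in ℤ_2: compute digits iteratively via d_i = x_i mod 2, x_{i+1} = (x_i − d_i)/2. The first 5 digits are (1, 0, 1, 1, 1).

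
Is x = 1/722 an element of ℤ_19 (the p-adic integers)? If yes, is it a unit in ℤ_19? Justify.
x ∉ ℤ_19 (v_19(x) = -2 < 0)

ℤ_19 = {x ∈ ℚ_19 : v_19(x) ≥ 0} and ℤ_19^× = {x ∈ ℤ_19 : v_19(x) = 0}. Here v_19(1/722) = v_19(num) − v_19(den) = -2; compare against these criteria.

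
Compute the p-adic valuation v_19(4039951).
v_19(4039951) = 4

v_19(n) is the largest exponent k such that 19^k divides n. Factor out: 4039951 = 19^4 · 31. (Sign doesn't affect v_p.) So v_19(4039951) = 4.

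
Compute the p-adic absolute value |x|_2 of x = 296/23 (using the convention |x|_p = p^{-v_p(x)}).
|296/23|_2 = 1/8

Step 1 — compute v_2(x) by factoring powers of 2 out of the numerator and denominator: v_2(296/23) = 3. Step 2 — apply |x|_p = p^{-v_p(x)} = 2^{-3} = 1/8.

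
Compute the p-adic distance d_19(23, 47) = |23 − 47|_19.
d_19(23, 47) = 1

Step 1 — x − y = 23 − 47 = -24. Step 2 — v_19(-24) = 0 (factor: -24 = −(19^0 · 24); the sign does not affect v_p). Step 3 — |x − y|_19 = 19^{0} = 1.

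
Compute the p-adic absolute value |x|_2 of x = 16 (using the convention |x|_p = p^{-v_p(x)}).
|16|_2 = 1/16

Step 1 — compute v_2(x) by factoring powers of 2 out of the numerator and denominator: v_2(16) = 4. Step 2 — apply |x|_p = p^{-v_p(x)} = 2^{-4} = 1/16.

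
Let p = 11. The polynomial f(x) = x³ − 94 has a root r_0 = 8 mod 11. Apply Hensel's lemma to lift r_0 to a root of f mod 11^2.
r_1 = 118 (mod 121)

Hensel: r_{i+1} = r_i − f(r_i)/f′(r_i) mod 11^{i+2}, where f′(x) = 3x². Iterate:
  r_0 = 8 (mod 11)
  r_1 = 118 (mod 121)
Final: r = 118 with f(r) ≡ 0 mod 11^2.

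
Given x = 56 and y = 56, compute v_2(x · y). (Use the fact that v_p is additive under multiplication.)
v_2(3136) = 6

v_p(x) = 3 (factor: 56 = 2^3 · 7); v_p(y) = 3 (factor: 56 = 2^3 · 7). Additivity: v_p(xy) = v_p(x) + v_p(y) = 3 + 3 = 6. (Direct check: xy = 3136 = 2^6 · (49).)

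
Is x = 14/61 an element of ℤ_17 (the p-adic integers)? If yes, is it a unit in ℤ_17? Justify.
x ∈ ℤ_17^× (unit); v_17(x) = 0

ℤ_17 = {x ∈ ℚ_17 : v_17(x) ≥ 0} and ℤ_17^× = {x ∈ ℤ_17 : v_17(x) = 0}. Here v_17(14/61) = v_17(num) − v_17(den) = 0; compare against these criteria.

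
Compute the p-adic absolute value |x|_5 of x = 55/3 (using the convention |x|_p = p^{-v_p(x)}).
|55/3|_5 = 1/5

Step 1 — compute v_5(x) by factoring powers of 5 out of the numerator and denominator: v_5(55/3) = 1. Step 2 — apply |x|_p = p^{-v_p(x)} = 5^{-1} = 1/5.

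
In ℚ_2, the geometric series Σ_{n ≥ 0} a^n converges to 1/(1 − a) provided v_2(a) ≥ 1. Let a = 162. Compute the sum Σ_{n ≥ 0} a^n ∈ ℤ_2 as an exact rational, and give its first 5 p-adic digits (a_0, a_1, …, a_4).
Σ a^n = 1/(1 − a) = -1/161;  first 5 digits = (1, 1, 1, 1, 1)

v_2(a) = 1 ≥ 1, so the series converges in ℤ_2 to 1/(1 − a) = 1/(1 − 162) = -1/161. Expand this rational in ℤ_2: compute digits iteratively via d_i = x_i mod 2, x_{i+1} = (x_i − d_i)/2. The first 5 digits are (1, 1, 1, 1, 1).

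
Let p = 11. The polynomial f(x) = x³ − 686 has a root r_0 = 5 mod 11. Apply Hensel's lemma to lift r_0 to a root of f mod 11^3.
r_2 = 874 (mod 1331)

Hensel: r_{i+1} = r_i − f(r_i)/f′(r_i) mod 11^{i+2}, where f′(x) = 3x². Iterate:
  r_0 = 5 (mod 11)
  r_1 = 27 (mod 121)
  r_2 = 874 (mod 1331)
Final: r = 874 with f(r) ≡ 0 mod 11^3.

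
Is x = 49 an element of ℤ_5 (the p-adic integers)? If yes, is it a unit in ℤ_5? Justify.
x ∈ ℤ_5^× (unit); v_5(x) = 0

ℤ_5 = {x ∈ ℚ_5 : v_5(x) ≥ 0} and ℤ_5^× = {x ∈ ℤ_5 : v_5(x) = 0}. Here v_5(49) = v_5(num) − v_5(den) = 0; compare against these criteria.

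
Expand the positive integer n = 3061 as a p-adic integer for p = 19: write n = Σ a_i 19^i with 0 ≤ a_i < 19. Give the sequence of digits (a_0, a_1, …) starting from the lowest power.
(a_0, a_1, …) = (2, 9, 8)

Repeated division by 19 gives the digits low-to-high: 3061 = 2 + 9·19^1 + 8·19^2. Digit sequence: (2, 9, 8).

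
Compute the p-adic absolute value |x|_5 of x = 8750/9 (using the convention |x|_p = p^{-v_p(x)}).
|8750/9|_5 = 1/625

Step 1 — compute v_5(x) by factoring powers of 5 out of the numerator and denominator: v_5(8750/9) = 4. Step 2 — apply |x|_p = p^{-v_p(x)} = 5^{-4} = 1/625.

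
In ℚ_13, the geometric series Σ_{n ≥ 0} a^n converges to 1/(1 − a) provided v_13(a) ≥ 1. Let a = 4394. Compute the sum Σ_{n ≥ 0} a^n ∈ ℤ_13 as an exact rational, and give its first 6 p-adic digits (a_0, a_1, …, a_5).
Σ a^n = 1/(1 − a) = -1/4393;  first 6 digits = (1, 0, 0, 2, 0, 0)

v_13(a) = 3 ≥ 1, so the series converges in ℤ_13 to 1/(1 − a) = 1/(1 − 4394) = -1/4393. Expand this rational in ℤ_13: compute digits iteratively via d_i = x_i mod 13, x_{i+1} = (x_i − d_i)/13. The first 6 digits are (1, 0, 0, 2, 0, 0).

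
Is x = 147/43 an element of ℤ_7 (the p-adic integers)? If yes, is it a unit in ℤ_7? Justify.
x ∈ ℤ_7 but not a unit; v_7(x) = 2 > 0

ℤ_7 = {x ∈ ℚ_7 : v_7(x) ≥ 0} and ℤ_7^× = {x ∈ ℤ_7 : v_7(x) = 0}. Here v_7(147/43) = v_7(num) − v_7(den) = 2; compare against these criteria.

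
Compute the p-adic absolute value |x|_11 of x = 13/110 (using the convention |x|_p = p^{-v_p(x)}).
|13/110|_11 = 11

Step 1 — compute v_11(x) by factoring powers of 11 out of the numerator and denominator: v_11(13/110) = -1. Step 2 — apply |x|_p = p^{-v_p(x)} = 11^{1} = 11.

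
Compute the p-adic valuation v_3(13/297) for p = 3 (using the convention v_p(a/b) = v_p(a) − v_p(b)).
v_3(13/297) = -3

Factor powers of 3 from the numerator and denominator of the reduced fraction: 13 = 3^0 · 13 and 297 = 3^3 · 11. Apply v_p(a/b) = v_p(a) − v_p(b): v_3(13/297) = 0 − 3 = -3.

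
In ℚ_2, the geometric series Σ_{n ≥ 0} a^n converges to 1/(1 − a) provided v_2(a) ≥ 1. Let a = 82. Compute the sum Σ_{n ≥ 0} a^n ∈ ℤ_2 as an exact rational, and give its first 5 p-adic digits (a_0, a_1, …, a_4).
Σ a^n = 1/(1 − a) = -1/81;  first 5 digits = (1, 1, 1, 1, 0)

v_2(a) = 1 ≥ 1, so the series converges in ℤ_2 to 1/(1 − a) = 1/(1 − 82) = -1/81. Expand this rational in ℤ_2: compute digits iteratively via d_i = x_i mod 2, x_{i+1} = (x_i − d_i)/2. The first 5 digits are (1, 1, 1, 1, 0).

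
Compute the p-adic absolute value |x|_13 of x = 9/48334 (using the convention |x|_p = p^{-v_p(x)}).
|9/48334|_13 = 2197

Step 1 — compute v_13(x) by factoring powers of 13 out of the numerator and denominator: v_13(9/48334) = -3. Step 2 — apply |x|_p = p^{-v_p(x)} = 13^{3} = 2197.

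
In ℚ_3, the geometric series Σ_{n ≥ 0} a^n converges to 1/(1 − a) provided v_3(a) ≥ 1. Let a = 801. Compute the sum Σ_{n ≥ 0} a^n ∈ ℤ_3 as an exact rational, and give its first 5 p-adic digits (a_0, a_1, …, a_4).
Σ a^n = 1/(1 − a) = -1/800;  first 5 digits = (1, 0, 2, 2, 1)

v_3(a) = 2 ≥ 1, so the series converges in ℤ_3 to 1/(1 − a) = 1/(1 − 801) = -1/800. Expand this rational in ℤ_3: compute digits iteratively via d_i = x_i mod 3, x_{i+1} = (x_i − d_i)/3. The first 5 digits are (1, 0, 2, 2, 1).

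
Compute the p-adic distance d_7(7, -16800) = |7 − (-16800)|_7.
d_7(7, -16800) = 1/16807

Step 1 — x − y = 7 − (-16800) = 16807. Step 2 — v_7(16807) = 5 (factor: 16807 = (7^5 · 1); the sign does not affect v_p). Step 3 — |x − y|_7 = 7^{-5} = 1/16807.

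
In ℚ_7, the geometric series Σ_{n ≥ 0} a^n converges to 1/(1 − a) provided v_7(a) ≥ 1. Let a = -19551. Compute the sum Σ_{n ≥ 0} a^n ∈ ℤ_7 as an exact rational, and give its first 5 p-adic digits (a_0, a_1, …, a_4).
Σ a^n = 1/(1 − a) = 1/19552;  first 5 digits = (1, 0, 0, 6, 5)

v_7(a) = 3 ≥ 1, so the series converges in ℤ_7 to 1/(1 − a) = 1/(1 − (-19551)) = 1/19552. Expand this rational in ℤ_7: compute digits iteratively via d_i = x_i mod 7, x_{i+1} = (x_i − d_i)/7. The first 5 digits are (1, 0, 0, 6, 5).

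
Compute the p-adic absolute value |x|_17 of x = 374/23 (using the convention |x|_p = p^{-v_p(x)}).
|374/23|_17 = 1/17

Step 1 — compute v_17(x) by factoring powers of 17 out of the numerator and denominator: v_17(374/23) = 1. Step 2 — apply |x|_p = p^{-v_p(x)} = 17^{-1} = 1/17.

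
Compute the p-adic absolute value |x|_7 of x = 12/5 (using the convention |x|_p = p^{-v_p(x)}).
|12/5|_7 = 1

Step 1 — compute v_7(x) by factoring powers of 7 out of the numerator and denominator: v_7(12/5) = 0. Step 2 — apply |x|_p = p^{-v_p(x)} = 7^{0} = 1.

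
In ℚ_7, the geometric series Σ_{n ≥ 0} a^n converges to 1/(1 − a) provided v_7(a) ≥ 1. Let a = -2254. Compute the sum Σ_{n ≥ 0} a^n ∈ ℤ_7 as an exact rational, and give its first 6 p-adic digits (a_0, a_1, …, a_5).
Σ a^n = 1/(1 − a) = 1/2255;  first 6 digits = (1, 0, 3, 0, 1, 1)

v_7(a) = 2 ≥ 1, so the series converges in ℤ_7 to 1/(1 − a) = 1/(1 − (-2254)) = 1/2255. Expand this rational in ℤ_7: compute digits iteratively via d_i = x_i mod 7, x_{i+1} = (x_i − d_i)/7. The first 6 digits are (1, 0, 3, 0, 1, 1).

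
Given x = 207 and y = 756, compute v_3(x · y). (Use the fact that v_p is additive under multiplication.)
v_3(156492) = 5

v_p(x) = 2 (factor: 207 = 3^2 · 23); v_p(y) = 3 (factor: 756 = 3^3 · 28). Additivity: v_p(xy) = v_p(x) + v_p(y) = 2 + 3 = 5. (Direct check: xy = 156492 = 3^5 · (644).)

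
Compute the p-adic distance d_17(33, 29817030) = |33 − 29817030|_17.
d_17(33, 29817030) = 1/1419857

Step 1 — x − y = 33 − 29817030 = -29816997. Step 2 — v_17(-29816997) = 5 (factor: -29816997 = −(17^5 · 21); the sign does not affect v_p). Step 3 — |x − y|_17 = 17^{-5} = 1/1419857.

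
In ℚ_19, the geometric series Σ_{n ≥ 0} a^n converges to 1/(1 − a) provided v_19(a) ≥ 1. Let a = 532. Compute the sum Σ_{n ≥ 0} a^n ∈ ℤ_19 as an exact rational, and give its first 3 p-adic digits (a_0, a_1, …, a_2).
Σ a^n = 1/(1 − a) = -1/531;  first 3 digits = (1, 9, 6)

v_19(a) = 1 ≥ 1, so the series converges in ℤ_19 to 1/(1 − a) = 1/(1 − 532) = -1/531. Expand this rational in ℤ_19: compute digits iteratively via d_i = x_i mod 19, x_{i+1} = (x_i − d_i)/19. The first 3 digits are (1, 9, 6).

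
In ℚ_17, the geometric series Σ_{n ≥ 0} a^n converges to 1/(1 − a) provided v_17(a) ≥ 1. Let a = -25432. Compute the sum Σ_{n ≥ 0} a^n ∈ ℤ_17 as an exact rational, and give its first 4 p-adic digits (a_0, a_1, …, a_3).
Σ a^n = 1/(1 − a) = 1/25433;  first 4 digits = (1, 0, 14, 11)

v_17(a) = 2 ≥ 1, so the series converges in ℤ_17 to 1/(1 − a) = 1/(1 − (-25432)) = 1/25433. Expand this rational in ℤ_17: compute digits iteratively via d_i = x_i mod 17, x_{i+1} = (x_i − d_i)/17. The first 4 digits are (1, 0, 14, 11).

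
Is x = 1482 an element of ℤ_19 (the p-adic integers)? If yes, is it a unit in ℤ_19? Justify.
x ∈ ℤ_19 but not a unit; v_19(x) = 1 > 0

ℤ_19 = {x ∈ ℚ_19 : v_19(x) ≥ 0} and ℤ_19^× = {x ∈ ℤ_19 : v_19(x) = 0}. Here v_19(1482) = v_19(num) − v_19(den) = 1; compare against these criteria.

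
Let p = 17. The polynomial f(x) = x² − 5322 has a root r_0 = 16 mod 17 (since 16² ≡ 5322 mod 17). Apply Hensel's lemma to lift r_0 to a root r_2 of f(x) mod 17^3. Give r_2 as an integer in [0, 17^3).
r_2 = 951 (mod 4913)

Hensel's recurrence: r_{i+1} = r_i − f(r_i)·(f′(r_i))^{-1} mod 17^{i+2}, with f′(x) = 2x. Iterate:
  r_0 = 16 (mod 17)
  r_1 = 84 (mod 289)
  r_2 = 951 (mod 4913)
Final: r_2 = 951, and one checks f(r_2) ≡ 0 mod 17^3.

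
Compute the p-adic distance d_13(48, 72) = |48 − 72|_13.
d_13(48, 72) = 1

Step 1 — x − y = 48 − 72 = -24. Step 2 — v_13(-24) = 0 (factor: -24 = −(13^0 · 24); the sign does not affect v_p). Step 3 — |x − y|_13 = 13^{0} = 1.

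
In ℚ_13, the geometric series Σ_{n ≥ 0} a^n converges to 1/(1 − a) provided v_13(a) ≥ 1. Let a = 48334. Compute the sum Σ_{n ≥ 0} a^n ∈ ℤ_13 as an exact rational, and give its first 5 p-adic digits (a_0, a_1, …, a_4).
Σ a^n = 1/(1 − a) = -1/48333;  first 5 digits = (1, 0, 0, 9, 1)

v_13(a) = 3 ≥ 1, so the series converges in ℤ_13 to 1/(1 − a) = 1/(1 − 48334) = -1/48333. Expand this rational in ℤ_13: compute digits iteratively via d_i = x_i mod 13, x_{i+1} = (x_i − d_i)/13. The first 5 digits are (1, 0, 0, 9, 1).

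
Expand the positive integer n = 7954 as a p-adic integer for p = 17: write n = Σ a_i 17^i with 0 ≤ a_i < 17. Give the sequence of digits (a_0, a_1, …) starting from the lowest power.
(a_0, a_1, …) = (15, 8, 10, 1)

Repeated division by 17 gives the digits low-to-high: 7954 = 15 + 8·17^1 + 10·17^2 + 1·17^3. Digit sequence: (15, 8, 10, 1).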